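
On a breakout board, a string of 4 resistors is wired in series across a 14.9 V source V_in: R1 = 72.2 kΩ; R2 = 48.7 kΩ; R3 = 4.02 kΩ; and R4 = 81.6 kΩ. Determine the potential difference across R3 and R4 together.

Total series resistance ΣR = 72.2 + 48.7 + 4.02 + 81.6 = 206.5 kΩ.
R_{R3..R4} = 4.02 + 81.6 = 85.62 kΩ.
By the voltage-divider rule, V = 14.9 × 85.62/206.5 = 6.177 V.

V ≈ 6.18 V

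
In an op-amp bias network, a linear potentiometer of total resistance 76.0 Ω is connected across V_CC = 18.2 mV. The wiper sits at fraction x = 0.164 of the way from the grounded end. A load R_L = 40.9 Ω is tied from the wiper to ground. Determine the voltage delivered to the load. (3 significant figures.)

V_out ≈ 2.38 mV

Split the track: R_lower = x·R_p = 12.46 Ω, R_upper = (1−x)·R_p = 63.54 Ω.
R_L loads the lower segment: effective lower R = 9.553 Ω.
V_out = 18.2 × 9.553/(63.54 + 9.553) = 2.379 mV.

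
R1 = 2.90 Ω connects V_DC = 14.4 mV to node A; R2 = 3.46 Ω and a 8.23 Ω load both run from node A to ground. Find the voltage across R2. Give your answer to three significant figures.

V_out ≈ 6.57 mV

The load sits in parallel with R2, giving an effective lower resistance R2' = R2·R_L/(R2+R_L) = 2.436 Ω.
Now apply the divider: V_out = 14.4 × 0.4565 = 6.574 mV.
(Unloaded it would be 7.83 mV; the load pulls it down.)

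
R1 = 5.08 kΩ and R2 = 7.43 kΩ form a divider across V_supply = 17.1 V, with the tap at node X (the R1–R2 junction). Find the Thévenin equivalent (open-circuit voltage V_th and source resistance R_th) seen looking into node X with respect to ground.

V_th is the unloaded tap voltage: V_supply · R2/(R1+R2) = 17.1 × 0.5939 = 10.16 V.
Looking into X with the source shorted: R_th = R1·R2/(R1+R2) = 5.080 × 7.43/12.51 = 3.017 kΩ.

V_th ≈ 10.2 V, R_th ≈ 3.02 kΩ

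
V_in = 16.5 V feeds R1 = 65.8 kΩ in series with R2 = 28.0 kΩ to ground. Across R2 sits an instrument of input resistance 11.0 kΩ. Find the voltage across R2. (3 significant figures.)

V_out ≈ 1.77 V

The load sits in parallel with R2, giving an effective lower resistance R2' = R2·R_L/(R2+R_L) = 7.897 kΩ.
Voltage divider with the loaded lower leg: V_out = 16.5 × 7.897/(65.8 + 7.897) = 16.5 × 0.1072 = 1.768 V.
(Unloaded it would be 4.93 V; the load pulls it down.)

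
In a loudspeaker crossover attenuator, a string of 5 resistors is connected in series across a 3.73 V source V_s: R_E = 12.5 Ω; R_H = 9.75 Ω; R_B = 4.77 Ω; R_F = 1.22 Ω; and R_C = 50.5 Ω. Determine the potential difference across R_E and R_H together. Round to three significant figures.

ΣR = 12.5 + 9.75 + 4.77 + 1.22 + 50.5 = 78.74 Ω.
R_{R_E..R_H} = 12.5 + 9.75 = 22.25 Ω.
Voltage divider: V = V_s · (22.25 / 78.74) = 3.73 × 0.2826 = 1.054 V.

V ≈ 1.05 V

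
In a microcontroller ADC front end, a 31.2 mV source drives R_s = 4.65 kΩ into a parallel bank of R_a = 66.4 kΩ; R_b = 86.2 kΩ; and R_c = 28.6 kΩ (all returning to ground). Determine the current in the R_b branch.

I ≈ 0.281 µA

Combine the parallel branches: R_p = (1/66.4 + 1/86.2 + 1/28.6)⁻¹ = 16.23 kΩ.
Node voltage V_A = V_in · R_p/(R_s + R_p) = 31.2 × 0.7773 = 24.25 mV.
Branch current I = V_A/R_b = 24.25/86.2 = 0.2813 µA.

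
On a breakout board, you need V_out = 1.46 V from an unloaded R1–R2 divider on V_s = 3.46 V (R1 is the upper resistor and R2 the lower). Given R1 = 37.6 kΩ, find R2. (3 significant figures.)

R2 ≈ 27.4 kΩ

The divider ratio is R2/(R1+R2) = 1.46/3.46 = 0.4220.
R2 = R1 · 0.4220/(1 − 0.4220) = 27.45 kΩ.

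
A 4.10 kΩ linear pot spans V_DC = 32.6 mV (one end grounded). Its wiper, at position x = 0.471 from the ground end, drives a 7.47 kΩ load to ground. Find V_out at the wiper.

V_out ≈ 13.5 mV

Lower segment x·R_p = 1.931 kΩ; upper segment (1−x)·R_p = 2.169 kΩ.
Lower segment in parallel with the load: 1.931 ‖ 7.47 = 1.534 kΩ.
Loaded-divider output: V_out = 32.6 × 0.4143 = 13.51 mV.
(Unloaded: V_out = x·V_DC = 15.4 mV.)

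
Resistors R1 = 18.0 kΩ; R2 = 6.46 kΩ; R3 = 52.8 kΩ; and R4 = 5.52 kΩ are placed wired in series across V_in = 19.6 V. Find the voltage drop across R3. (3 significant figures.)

V ≈ 12.5 V

ΣR = 18.0 + 6.46 + 52.8 + 5.52 = 82.78 kΩ.
V = V_in · R/ΣR = 19.6 × 0.6378 = 12.50 V.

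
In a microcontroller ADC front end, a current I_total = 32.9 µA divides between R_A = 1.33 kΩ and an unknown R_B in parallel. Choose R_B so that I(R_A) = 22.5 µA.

The fraction through R_A equals R_B/(R_A+R_B).
22.5/32.9 = R_B/(R_A + R_B) → R_B = R_A · (0.6839)/(1 − 0.6839) = 1.33 × 2.163 = 2.877 kΩ.

R_B ≈ 2.88 kΩ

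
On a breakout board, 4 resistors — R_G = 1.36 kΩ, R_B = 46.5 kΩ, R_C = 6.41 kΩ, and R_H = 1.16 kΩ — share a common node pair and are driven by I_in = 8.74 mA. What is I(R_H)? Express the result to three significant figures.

I ≈ 4.25 mA

Conductances: ΣG = 1/1.36 + 1/46.5 + 1/6.41 + 1/1.16 = 1.775 (1/kΩ).
R_H takes the fraction G_k/ΣG = 0.8621/1.775 = 0.4857, so I = 8.74 × 0.4857 = 4.245 mA.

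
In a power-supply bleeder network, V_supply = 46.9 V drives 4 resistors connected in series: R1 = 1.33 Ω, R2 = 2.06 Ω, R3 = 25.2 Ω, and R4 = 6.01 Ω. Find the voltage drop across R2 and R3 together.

V ≈ 37.0 V

Total series resistance ΣR = 1.33 + 2.06 + 25.2 + 6.01 = 34.60 Ω.
R_{R2..R3} = 2.06 + 25.2 = 27.26 Ω.
V = V_supply · R/ΣR = 46.9 × 0.7879 = 36.95 V.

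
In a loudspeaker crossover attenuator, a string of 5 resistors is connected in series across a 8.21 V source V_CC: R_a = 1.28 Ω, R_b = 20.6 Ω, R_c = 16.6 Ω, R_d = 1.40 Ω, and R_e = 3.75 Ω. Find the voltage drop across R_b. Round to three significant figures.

V ≈ 3.88 V

Series total: ΣR = 1.28 + 20.6 + 16.6 + 1.40 + 3.75 = 43.63 Ω.
Voltage divider: V = V_CC · (20.60 / 43.63) = 8.21 × 0.4722 = 3.876 V.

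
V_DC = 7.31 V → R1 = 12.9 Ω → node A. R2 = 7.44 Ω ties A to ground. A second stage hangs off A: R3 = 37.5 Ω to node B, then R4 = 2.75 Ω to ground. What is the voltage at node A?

Node A sees R2 in parallel with the series input of stage 2, R3 + R4 = 40.25 Ω.
R2 ‖ (R3+R4) = 6.279 Ω.
So V_A = 7.31 × 0.3274 = 2.393 V.

V_A ≈ 2.39 V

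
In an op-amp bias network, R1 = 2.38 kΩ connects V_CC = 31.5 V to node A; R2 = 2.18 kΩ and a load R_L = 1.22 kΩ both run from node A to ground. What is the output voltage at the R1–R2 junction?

V_out ≈ 7.79 V

First combine the lower leg with the load: R2 ‖ R_L = 0.7822 kΩ.
Now apply the divider: V_out = 31.5 × 0.2474 = 7.792 V.
(Unloaded it would be 15.1 V; the load pulls it down.)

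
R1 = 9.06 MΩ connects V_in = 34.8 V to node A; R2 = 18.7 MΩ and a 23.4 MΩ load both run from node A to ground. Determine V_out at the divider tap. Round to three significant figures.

V_out ≈ 18.6 V

The load sits in parallel with R2, giving an effective lower resistance R2' = R2·R_L/(R2+R_L) = 10.39 MΩ.
Voltage divider with the loaded lower leg: V_out = 34.8 × 10.39/(9.06 + 10.39) = 34.8 × 0.5343 = 18.59 V.
(Unloaded it would be 23.4 V; the load pulls it down.)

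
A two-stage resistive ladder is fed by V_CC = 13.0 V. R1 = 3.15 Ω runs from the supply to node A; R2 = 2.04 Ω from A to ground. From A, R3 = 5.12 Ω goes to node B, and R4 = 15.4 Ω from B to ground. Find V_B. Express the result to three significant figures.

V_B ≈ 3.62 V

The second stage (R3 + R4 = 20.52 Ω) loads node A in parallel with R2.
R2 ‖ (R3+R4) = 1.856 Ω.
V_A = 13.0 × 1.856/(3.15 + 1.856) = 4.819 V.
Stage 2 is unloaded, so V_B = V_A · R4/(R3+R4) = 4.819 × 15.4/20.52 = 3.617 V.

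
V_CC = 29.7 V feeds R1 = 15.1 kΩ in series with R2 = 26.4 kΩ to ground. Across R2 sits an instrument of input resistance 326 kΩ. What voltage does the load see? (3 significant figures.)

V_out ≈ 18.4 V

R2 ‖ R_L = (26.4 × 326)/(26.4 + 326) = 24.42 kΩ.
Voltage divider with the loaded lower leg: V_out = 29.7 × 24.42/(15.1 + 24.42) = 29.7 × 0.6179 = 18.35 V.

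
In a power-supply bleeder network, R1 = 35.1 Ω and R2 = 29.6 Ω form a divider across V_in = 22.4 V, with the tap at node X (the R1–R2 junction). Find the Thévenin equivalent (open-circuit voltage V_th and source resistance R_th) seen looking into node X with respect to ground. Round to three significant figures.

V_th ≈ 10.2 V, R_th ≈ 16.1 Ω

With X open, the divider is unloaded: V_th = 22.4 × 29.6/64.70 = 10.25 V.
Looking into X with the source shorted: R_th = R1·R2/(R1+R2) = 35.10 × 29.6/64.70 = 16.06 Ω.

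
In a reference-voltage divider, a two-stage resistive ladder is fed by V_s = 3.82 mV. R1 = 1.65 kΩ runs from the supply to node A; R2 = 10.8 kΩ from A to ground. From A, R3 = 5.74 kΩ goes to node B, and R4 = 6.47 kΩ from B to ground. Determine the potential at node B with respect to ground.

V_B ≈ 1.57 mV

The second stage (R3 + R4 = 12.21 kΩ) loads node A in parallel with R2.
Effective lower resistance at A: R2 ‖ 12.21 = 5.731 kΩ.
So V_A = 3.82 × 0.7765 = 2.966 mV.
V_B = V_A × 0.5299 = 1.572 mV.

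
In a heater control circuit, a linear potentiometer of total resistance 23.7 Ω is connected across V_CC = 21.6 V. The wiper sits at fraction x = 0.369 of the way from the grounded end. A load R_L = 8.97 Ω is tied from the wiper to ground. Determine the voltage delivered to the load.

Split the track: R_lower = x·R_p = 8.745 Ω, R_upper = (1−x)·R_p = 14.95 Ω.
(x·R_p) ‖ R_L = 4.428 Ω.
Loaded-divider output: V_out = 21.6 × 0.2285 = 4.935 V.
(Unloaded: V_out = x·V_CC = 7.97 V.)

V_out ≈ 4.93 V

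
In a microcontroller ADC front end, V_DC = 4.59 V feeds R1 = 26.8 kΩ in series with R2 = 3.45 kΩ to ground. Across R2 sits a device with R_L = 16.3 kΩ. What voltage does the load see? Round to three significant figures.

V_out ≈ 0.441 V

First combine the lower leg with the load: R2 ‖ R_L = 2.847 kΩ.
Now apply the divider: V_out = 4.59 × 0.09604 = 0.4408 V.
(Unloaded it would be 0.523 V; the load pulls it down.)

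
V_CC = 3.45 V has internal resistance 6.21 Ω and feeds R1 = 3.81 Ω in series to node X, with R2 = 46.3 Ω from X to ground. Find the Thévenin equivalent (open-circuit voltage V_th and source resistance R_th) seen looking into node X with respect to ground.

R1' = 6.21 + 3.81 = 10.02 Ω (source resistance + R1).
V_th is the unloaded tap voltage: V_CC · R2/(R1'+R2) = 3.45 × 0.8221 = 2.836 V.
Looking into X with the source shorted: R_th = R1'·R2/(R1'+R2) = 10.02 × 46.3/56.32 = 8.237 Ω.

V_th ≈ 2.84 V, R_th ≈ 8.24 Ω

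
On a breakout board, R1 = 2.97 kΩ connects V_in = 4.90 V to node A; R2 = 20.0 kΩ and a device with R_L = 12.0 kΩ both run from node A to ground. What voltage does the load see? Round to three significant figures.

R2 ‖ R_L = (20.0 × 12.0)/(20.0 + 12.0) = 7.500 kΩ.
Voltage divider with the loaded lower leg: V_out = 4.90 × 7.500/(2.97 + 7.500) = 4.90 × 0.7163 = 3.510 V.

V_out ≈ 3.51 V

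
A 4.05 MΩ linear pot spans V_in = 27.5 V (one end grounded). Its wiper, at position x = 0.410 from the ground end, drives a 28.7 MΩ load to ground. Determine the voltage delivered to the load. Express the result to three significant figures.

V_out ≈ 10.9 V

Split the track: R_lower = x·R_p = 1.660 MΩ, R_upper = (1−x)·R_p = 2.390 MΩ.
Lower segment in parallel with the load: 1.660 ‖ 28.7 = 1.570 MΩ.
Then V_out = V_in · 1.570/(2.390 + 1.570) = 10.90 V.
(Unloaded: V_out = x·V_in = 11.3 V.)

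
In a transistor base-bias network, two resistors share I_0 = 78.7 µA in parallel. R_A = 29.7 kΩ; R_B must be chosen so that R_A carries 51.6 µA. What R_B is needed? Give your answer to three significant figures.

R_B ≈ 56.6 kΩ

The fraction through R_A equals R_B/(R_A+R_B).
51.6/78.7 = R_B/(R_A + R_B) → R_B = R_A · (0.6557)/(1 − 0.6557) = 29.7 × 1.904 = 56.55 kΩ.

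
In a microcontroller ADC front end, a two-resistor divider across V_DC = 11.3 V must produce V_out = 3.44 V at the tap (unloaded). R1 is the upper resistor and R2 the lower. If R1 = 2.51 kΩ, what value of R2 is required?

R2 ≈ 1.10 kΩ

Required fraction k = V_out/V_DC = 0.3044.
So R2 = R1 · V_out/(V_DC − V_out) = 2.51 × 3.44/(11.3 − 3.44) = 2.51 × 0.4377 = 1.099 kΩ.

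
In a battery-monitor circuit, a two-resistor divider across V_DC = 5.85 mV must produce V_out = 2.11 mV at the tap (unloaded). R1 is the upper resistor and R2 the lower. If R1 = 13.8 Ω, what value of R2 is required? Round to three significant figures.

R2 ≈ 7.79 Ω

The divider ratio is R2/(R1+R2) = 2.11/5.85 = 0.3607.
R2 = R1 · 0.3607/(1 − 0.3607) = 7.786 Ω.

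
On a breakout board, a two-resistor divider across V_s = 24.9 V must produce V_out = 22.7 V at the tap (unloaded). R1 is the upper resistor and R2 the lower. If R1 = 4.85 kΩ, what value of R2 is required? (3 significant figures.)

V_out/V_s = R2/(R1+R2) = 0.9116.
Rearranging, R2 = R1·k/(1−k) = 4.85 × 10.32 = 50.04 kΩ.

R2 ≈ 50.0 kΩ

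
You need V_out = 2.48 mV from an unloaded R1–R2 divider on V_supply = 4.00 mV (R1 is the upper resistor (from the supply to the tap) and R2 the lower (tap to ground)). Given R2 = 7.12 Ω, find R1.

The divider ratio is R2/(R1+R2) = 2.48/4.00 = 0.6200.
Rearranging, R1 = R2·(1−k)/k = 7.12 × 0.6129 = 4.364 Ω.

R1 ≈ 4.36 Ω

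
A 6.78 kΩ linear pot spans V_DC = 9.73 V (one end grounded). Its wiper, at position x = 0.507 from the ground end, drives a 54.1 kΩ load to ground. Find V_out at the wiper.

V_out ≈ 4.78 V

Split the track: R_lower = x·R_p = 3.437 kΩ, R_upper = (1−x)·R_p = 3.343 kΩ.
(x·R_p) ‖ R_L = 3.232 kΩ.
Then V_out = V_DC · 3.232/(3.343 + 3.232) = 4.783 V.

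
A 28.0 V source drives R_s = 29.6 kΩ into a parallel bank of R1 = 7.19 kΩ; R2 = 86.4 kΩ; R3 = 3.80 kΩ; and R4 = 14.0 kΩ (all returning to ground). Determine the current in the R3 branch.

Combine the parallel branches: R_p = (1/7.19 + 1/86.4 + 1/3.80 + 1/14.0)⁻¹ = 2.061 kΩ.
Node voltage V_A = V_in · R_p/(R_s + R_p) = 28.0 × 0.06509 = 1.823 V.
Branch current I = V_A/R3 = 1.823/3.80 = 0.4796 mA.

I ≈ 0.480 mA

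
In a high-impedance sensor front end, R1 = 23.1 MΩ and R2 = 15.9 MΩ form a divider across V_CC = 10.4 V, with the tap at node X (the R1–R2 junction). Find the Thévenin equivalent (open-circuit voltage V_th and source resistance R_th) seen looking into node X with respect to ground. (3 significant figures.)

V_th is the unloaded tap voltage: V_CC · R2/(R1+R2) = 10.4 × 0.4077 = 4.240 V.
With V_CC suppressed (replaced by a short), R_th = R1 ‖ R2 = (23.10 × 15.9)/(23.10 + 15.9) = 9.418 MΩ.

V_th ≈ 4.24 V, R_th ≈ 9.42 MΩ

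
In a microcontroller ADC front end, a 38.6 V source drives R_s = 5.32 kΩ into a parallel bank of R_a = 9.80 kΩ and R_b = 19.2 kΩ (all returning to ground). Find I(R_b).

Parallel bank: R_p = 1/(1/9.80 + 1/19.2) = 6.488 kΩ.
V_A by voltage divider: V_A = 38.6 × 6.488/(5.32 + 6.488) = 21.21 V.
Branch current I = V_A/R_b = 21.21/19.2 = 1.105 mA.
(Check via current divider: I_total = 3.269 mA; share G_k/ΣG = 0.3379 → same result.)

I ≈ 1.10 mA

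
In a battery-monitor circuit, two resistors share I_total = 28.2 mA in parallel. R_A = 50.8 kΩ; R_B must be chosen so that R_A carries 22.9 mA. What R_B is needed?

In a two-way split, I_A/I_total = R_B/(R_A + R_B).
With f = 0.8121, R_B = R_A · f/(1−f) = 50.8 × 4.321 = 219.5 kΩ.

R_B ≈ 219 kΩ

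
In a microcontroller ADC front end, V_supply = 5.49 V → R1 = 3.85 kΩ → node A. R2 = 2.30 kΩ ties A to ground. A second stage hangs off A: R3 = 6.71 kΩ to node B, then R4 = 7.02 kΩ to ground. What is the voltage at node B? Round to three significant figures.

Node A sees R2 in parallel with the series input of stage 2, R3 + R4 = 13.73 kΩ.
Effective lower resistance at A: R2 ‖ 13.73 = 1.970 kΩ.
V_A = 5.49 × 1.970/(3.85 + 1.970) = 1.858 V.
Stage 2 is unloaded, so V_B = V_A · R4/(R3+R4) = 1.858 × 7.02/13.73 = 0.9501 V.

V_B ≈ 0.950 V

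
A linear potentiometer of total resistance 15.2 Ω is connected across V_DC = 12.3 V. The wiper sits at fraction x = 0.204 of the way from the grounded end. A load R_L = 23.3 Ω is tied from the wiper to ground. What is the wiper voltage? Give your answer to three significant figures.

V_out ≈ 2.27 V

Lower segment x·R_p = 3.101 Ω; upper segment (1−x)·R_p = 12.10 Ω.
Lower segment in parallel with the load: 3.101 ‖ 23.3 = 2.737 Ω.
Loaded-divider output: V_out = 12.3 × 0.1845 = 2.269 V.
(Unloaded: V_out = x·V_DC = 2.51 V.)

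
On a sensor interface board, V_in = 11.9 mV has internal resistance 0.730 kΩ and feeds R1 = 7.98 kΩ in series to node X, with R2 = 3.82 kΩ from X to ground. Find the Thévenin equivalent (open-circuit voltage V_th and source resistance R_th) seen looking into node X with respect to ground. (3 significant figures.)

V_th ≈ 3.63 mV, R_th ≈ 2.66 kΩ

R1' = 0.730 + 7.98 = 8.710 kΩ (source resistance + R1).
V_th is the unloaded tap voltage: V_in · R2/(R1'+R2) = 11.9 × 0.3049 = 3.628 mV.
Looking into X with the source shorted: R_th = R1'·R2/(R1'+R2) = 8.710 × 3.82/12.53 = 2.655 kΩ.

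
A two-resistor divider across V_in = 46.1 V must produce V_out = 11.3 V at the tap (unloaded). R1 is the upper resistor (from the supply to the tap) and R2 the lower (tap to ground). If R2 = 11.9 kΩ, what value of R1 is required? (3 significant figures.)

R1 ≈ 36.6 kΩ

V_out/V_in = R2/(R1+R2) = 0.2451.
So R1 = R2 · (V_in/V_out − 1) = 11.9 × (46.1/11.3 − 1) = 11.9 × 3.080 = 36.65 kΩ.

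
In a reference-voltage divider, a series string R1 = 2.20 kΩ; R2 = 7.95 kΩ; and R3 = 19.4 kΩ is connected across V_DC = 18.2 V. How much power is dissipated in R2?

P ≈ 3.02 mW

ΣR = 29.55 kΩ → I = 18.2/29.55 = 0.6159 mA.
P = I²R = 0.3793 × 7.95 = 3.016 mW.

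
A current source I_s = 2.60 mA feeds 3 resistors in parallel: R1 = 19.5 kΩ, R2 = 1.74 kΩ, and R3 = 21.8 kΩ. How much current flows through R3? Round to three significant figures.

Conductances: ΣG = 1/19.5 + 1/1.74 + 1/21.8 = 0.6719 (1/kΩ).
By the current-divider rule, I = I_s · G_k/ΣG = 2.60 × 0.06827 = 0.1775 mA.

I ≈ 0.178 mA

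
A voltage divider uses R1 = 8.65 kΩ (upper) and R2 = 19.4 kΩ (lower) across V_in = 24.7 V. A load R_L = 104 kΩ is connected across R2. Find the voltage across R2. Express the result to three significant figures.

The load sits in parallel with R2, giving an effective lower resistance R2' = R2·R_L/(R2+R_L) = 16.35 kΩ.
Then V_out = V_in · R2'/(R1 + R2') = 24.7 × 16.35/25.00 = 16.15 V.
(Unloaded it would be 17.1 V; the load pulls it down.)

V_out ≈ 16.2 V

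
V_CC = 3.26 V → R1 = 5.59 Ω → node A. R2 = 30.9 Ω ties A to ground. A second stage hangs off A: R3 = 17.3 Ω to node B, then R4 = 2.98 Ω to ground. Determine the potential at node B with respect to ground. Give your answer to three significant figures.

V_B ≈ 0.329 V

Node A sees R2 in parallel with the series input of stage 2, R3 + R4 = 20.28 Ω.
Effective lower resistance at A: R2 ‖ 20.28 = 12.24 Ω.
First divider: V_A = V_CC · 12.24/(5.59 + 12.24) = 2.238 V.
Stage 2 is unloaded, so V_B = V_A · R4/(R3+R4) = 2.238 × 2.98/20.28 = 0.3289 V.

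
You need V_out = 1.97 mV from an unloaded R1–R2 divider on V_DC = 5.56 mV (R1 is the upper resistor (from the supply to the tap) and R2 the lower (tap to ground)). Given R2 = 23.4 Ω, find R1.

R1 ≈ 42.6 Ω

The divider ratio is R2/(R1+R2) = 1.97/5.56 = 0.3543.
So R1 = R2 · (V_DC/V_out − 1) = 23.4 × (5.56/1.97 − 1) = 23.4 × 1.822 = 42.64 Ω.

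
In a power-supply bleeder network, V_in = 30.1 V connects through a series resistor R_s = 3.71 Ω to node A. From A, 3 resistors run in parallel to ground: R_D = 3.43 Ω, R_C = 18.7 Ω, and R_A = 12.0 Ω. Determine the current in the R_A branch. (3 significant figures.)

Equivalent of the parallel group: R_p = 2.335 Ω.
Node voltage V_A = V_in · R_p/(R_s + R_p) = 30.1 × 0.3862 = 11.63 V.
I(R_A) = V_A / R_A = 11.63/12.0 = 0.9688 A.
(Equivalently: I_total = 4.980 A, then current-divider fraction G_k/ΣG = 0.1945.)

I ≈ 0.969 A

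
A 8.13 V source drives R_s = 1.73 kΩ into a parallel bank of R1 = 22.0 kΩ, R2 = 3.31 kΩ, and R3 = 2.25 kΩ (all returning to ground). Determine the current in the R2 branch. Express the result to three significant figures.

I ≈ 1.04 mA

Parallel bank: R_p = 1/(1/22.0 + 1/3.31 + 1/2.25) = 1.263 kΩ.
Node voltage V_A = V_DC · R_p/(R_s + R_p) = 8.13 × 0.4219 = 3.430 V.
Branch current I = V_A/R2 = 3.430/3.31 = 1.036 mA.
(Check via current divider: I_total = 2.717 mA; share G_k/ΣG = 0.3815 → same result.)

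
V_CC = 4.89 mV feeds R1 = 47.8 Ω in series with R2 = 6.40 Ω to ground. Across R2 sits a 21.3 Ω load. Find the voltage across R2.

First combine the lower leg with the load: R2 ‖ R_L = 4.921 Ω.
Then V_out = V_CC · R2'/(R1 + R2') = 4.89 × 4.921/52.72 = 0.4565 mV.
(Unloaded it would be 0.577 mV; the load pulls it down.)

V_out ≈ 0.456 mV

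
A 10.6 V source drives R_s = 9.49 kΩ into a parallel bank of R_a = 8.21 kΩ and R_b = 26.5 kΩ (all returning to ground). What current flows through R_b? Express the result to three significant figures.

I ≈ 0.159 mA

Parallel bank: R_p = 1/(1/8.21 + 1/26.5) = 6.268 kΩ.
Node voltage V_A = V_in · R_p/(R_s + R_p) = 10.6 × 0.3978 = 4.216 V.
I(R_b) = V_A / R_b = 4.216/26.5 = 0.1591 mA.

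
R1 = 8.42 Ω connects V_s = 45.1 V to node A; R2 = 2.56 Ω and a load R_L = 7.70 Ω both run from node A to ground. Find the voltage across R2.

V_out ≈ 8.38 V

The load sits in parallel with R2, giving an effective lower resistance R2' = R2·R_L/(R2+R_L) = 1.921 Ω.
Voltage divider with the loaded lower leg: V_out = 45.1 × 1.921/(8.42 + 1.921) = 45.1 × 0.1858 = 8.379 V.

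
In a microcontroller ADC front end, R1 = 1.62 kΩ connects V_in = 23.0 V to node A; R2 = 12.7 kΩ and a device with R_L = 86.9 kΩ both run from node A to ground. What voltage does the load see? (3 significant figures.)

V_out ≈ 20.1 V

First combine the lower leg with the load: R2 ‖ R_L = 11.08 kΩ.
Then V_out = V_in · R2'/(R1 + R2') = 23.0 × 11.08/12.70 = 20.07 V.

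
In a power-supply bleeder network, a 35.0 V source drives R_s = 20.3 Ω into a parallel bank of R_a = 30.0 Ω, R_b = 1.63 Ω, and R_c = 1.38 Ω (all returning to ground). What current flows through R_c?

Combine the parallel branches: R_p = (1/30.0 + 1/1.63 + 1/1.38)⁻¹ = 0.7291 Ω.
V_A by voltage divider: V_A = 35.0 × 0.7291/(20.3 + 0.7291) = 1.214 V.
I(R_c) = V_A / R_c = 1.214/1.38 = 0.8794 A.

I ≈ 0.879 A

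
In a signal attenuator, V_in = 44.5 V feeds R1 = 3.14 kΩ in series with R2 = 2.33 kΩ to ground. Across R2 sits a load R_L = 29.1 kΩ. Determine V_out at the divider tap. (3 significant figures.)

V_out ≈ 18.1 V

First combine the lower leg with the load: R2 ‖ R_L = 2.157 kΩ.
Now apply the divider: V_out = 44.5 × 0.4072 = 18.12 V.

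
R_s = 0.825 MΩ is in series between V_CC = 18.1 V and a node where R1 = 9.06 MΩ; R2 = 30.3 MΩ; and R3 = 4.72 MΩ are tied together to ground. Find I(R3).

I ≈ 2.97 µA

Combine the parallel branches: R_p = (1/9.06 + 1/30.3 + 1/4.72)⁻¹ = 2.815 MΩ.
V_A = 18.1 × 2.815/3.640 = 14.00 V.
I(R3) = V_A / R3 = 14.00/4.72 = 2.966 µA.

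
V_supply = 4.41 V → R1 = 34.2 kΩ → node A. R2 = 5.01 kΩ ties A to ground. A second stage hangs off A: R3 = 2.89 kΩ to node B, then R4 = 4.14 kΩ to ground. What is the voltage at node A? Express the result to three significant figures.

V_A ≈ 0.347 V

Looking into the second stage from A: R3 + R4 = 7.030 kΩ appears in parallel with R2.
R2 ‖ (R3+R4) = 2.925 kΩ.
First divider: V_A = V_supply · 2.925/(34.2 + 2.925) = 0.3475 V.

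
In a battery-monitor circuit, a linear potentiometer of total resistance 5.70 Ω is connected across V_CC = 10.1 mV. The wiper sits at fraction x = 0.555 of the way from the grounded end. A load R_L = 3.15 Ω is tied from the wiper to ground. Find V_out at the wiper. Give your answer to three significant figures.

Lower segment x·R_p = 3.164 Ω; upper segment (1−x)·R_p = 2.536 Ω.
Lower segment in parallel with the load: 3.164 ‖ 3.15 = 1.578 Ω.
Loaded-divider output: V_out = 10.1 × 0.3836 = 3.874 mV.

V_out ≈ 3.87 mV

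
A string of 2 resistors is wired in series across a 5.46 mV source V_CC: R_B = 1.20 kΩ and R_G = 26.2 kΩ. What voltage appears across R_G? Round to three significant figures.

Total series resistance ΣR = 1.20 + 26.2 = 27.40 kΩ.
Voltage divider: V = V_CC · (26.20 / 27.40) = 5.46 × 0.9562 = 5.221 mV.

V ≈ 5.22 mV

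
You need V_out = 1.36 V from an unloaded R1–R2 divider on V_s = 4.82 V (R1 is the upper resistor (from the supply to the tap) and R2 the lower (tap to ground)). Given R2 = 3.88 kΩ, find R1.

R1 ≈ 9.87 kΩ

V_out/V_s = R2/(R1+R2) = 0.2822.
Rearranging, R1 = R2·(1−k)/k = 3.88 × 2.544 = 9.871 kΩ.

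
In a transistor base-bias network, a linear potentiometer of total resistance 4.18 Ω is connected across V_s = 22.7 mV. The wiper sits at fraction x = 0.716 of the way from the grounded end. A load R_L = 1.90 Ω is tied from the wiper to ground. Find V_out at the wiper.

V_out ≈ 11.2 mV

Split the track: R_lower = x·R_p = 2.993 Ω, R_upper = (1−x)·R_p = 1.187 Ω.
R_L loads the lower segment: effective lower R = 1.162 Ω.
Loaded-divider output: V_out = 22.7 × 0.4947 = 11.23 mV.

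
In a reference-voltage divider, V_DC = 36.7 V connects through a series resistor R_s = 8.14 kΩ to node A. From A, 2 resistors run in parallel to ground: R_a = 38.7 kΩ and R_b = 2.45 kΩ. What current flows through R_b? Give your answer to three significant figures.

Equivalent of the parallel group: R_p = 2.304 kΩ.
V_A by voltage divider: V_A = 36.7 × 2.304/(8.14 + 2.304) = 8.097 V.
Branch current I = V_A/R_b = 8.097/2.45 = 3.305 mA.
(Check via current divider: I_total = 3.514 mA; share G_k/ΣG = 0.9405 → same result.)

I ≈ 3.30 mA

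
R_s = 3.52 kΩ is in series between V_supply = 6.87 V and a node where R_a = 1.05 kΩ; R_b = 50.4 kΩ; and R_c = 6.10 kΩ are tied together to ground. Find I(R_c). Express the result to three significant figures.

Equivalent of the parallel group: R_p = 0.8802 kΩ.
V_A by voltage divider: V_A = 6.87 × 0.8802/(3.52 + 0.8802) = 1.374 V.
Branch current I = V_A/R_c = 1.374/6.10 = 0.2253 mA.

I ≈ 0.225 mA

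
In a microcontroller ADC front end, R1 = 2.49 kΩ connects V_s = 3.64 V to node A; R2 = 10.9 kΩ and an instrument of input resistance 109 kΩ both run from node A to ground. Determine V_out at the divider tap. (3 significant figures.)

First combine the lower leg with the load: R2 ‖ R_L = 9.909 kΩ.
Now apply the divider: V_out = 3.64 × 0.7992 = 2.909 V.
(Unloaded it would be 2.96 V; the load pulls it down.)

V_out ≈ 2.91 V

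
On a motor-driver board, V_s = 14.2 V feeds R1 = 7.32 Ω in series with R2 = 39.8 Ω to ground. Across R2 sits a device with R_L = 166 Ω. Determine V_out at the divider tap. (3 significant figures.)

First combine the lower leg with the load: R2 ‖ R_L = 32.10 Ω.
Now apply the divider: V_out = 14.2 × 0.8143 = 11.56 V.
(Unloaded it would be 12.0 V; the load pulls it down.)

V_out ≈ 11.6 V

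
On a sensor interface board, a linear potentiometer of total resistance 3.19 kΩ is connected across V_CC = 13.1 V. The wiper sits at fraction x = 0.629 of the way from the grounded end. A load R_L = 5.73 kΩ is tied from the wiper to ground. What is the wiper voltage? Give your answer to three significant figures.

V_out ≈ 7.29 V

The pot divides into 1.183 kΩ above the wiper and 2.007 kΩ below.
Lower segment in parallel with the load: 2.007 ‖ 5.73 = 1.486 kΩ.
Loaded-divider output: V_out = 13.1 × 0.5567 = 7.292 V.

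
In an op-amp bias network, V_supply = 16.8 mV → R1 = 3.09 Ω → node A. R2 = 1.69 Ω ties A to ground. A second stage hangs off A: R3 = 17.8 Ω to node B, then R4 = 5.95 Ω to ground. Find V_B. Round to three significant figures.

Looking into the second stage from A: R3 + R4 = 23.75 Ω appears in parallel with R2.
Effective lower resistance at A: R2 ‖ 23.75 = 1.578 Ω.
First divider: V_A = V_supply · 1.578/(3.09 + 1.578) = 5.679 mV.
Stage 2 is unloaded, so V_B = V_A · R4/(R3+R4) = 5.679 × 5.95/23.75 = 1.423 mV.

V_B ≈ 1.42 mV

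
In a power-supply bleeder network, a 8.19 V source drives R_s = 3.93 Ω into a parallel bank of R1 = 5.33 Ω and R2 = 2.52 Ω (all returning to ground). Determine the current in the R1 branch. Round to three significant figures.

I ≈ 0.466 A

Combine the parallel branches: R_p = (1/5.33 + 1/2.52)⁻¹ = 1.711 Ω.
Node voltage V_A = V_supply · R_p/(R_s + R_p) = 8.19 × 0.3033 = 2.484 V.
I(R1) = V_A / R1 = 2.484/5.33 = 0.4661 A.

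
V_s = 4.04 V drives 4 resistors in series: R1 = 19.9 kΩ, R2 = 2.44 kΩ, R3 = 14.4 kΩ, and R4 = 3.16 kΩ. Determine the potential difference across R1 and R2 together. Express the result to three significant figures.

Total series resistance ΣR = 19.9 + 2.44 + 14.4 + 3.16 = 39.90 kΩ.
R_{R1..R2} = 19.9 + 2.44 = 22.34 kΩ.
V = V_s · R/ΣR = 4.04 × 0.5599 = 2.262 V.

V ≈ 2.26 V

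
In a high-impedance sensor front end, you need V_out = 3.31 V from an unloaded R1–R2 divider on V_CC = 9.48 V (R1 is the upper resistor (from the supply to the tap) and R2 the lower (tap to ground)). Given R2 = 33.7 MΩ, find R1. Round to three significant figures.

V_out/V_CC = R2/(R1+R2) = 0.3492.
So R1 = R2 · (V_CC/V_out − 1) = 33.7 × (9.48/3.31 − 1) = 33.7 × 1.864 = 62.82 MΩ.

R1 ≈ 62.8 MΩ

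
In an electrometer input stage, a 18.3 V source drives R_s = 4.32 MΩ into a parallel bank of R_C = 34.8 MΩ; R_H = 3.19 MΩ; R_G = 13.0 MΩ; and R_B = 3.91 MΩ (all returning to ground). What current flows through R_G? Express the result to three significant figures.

Equivalent of the parallel group: R_p = 1.482 MΩ.
V_A = 18.3 × 1.482/5.802 = 4.674 V.
Branch current I = V_A/R_G = 4.674/13.0 = 0.3595 µA.

I ≈ 0.360 µA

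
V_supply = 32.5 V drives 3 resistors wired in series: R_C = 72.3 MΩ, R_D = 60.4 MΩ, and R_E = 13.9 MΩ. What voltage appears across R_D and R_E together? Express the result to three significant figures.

V ≈ 16.5 V

ΣR = 72.3 + 60.4 + 13.9 = 146.6 MΩ.
R_{R_D..R_E} = 60.4 + 13.9 = 74.30 MΩ.
V = V_supply · R/ΣR = 32.5 × 0.5068 = 16.47 V.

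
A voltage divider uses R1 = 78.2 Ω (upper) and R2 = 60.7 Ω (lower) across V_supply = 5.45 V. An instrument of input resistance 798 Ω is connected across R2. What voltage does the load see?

V_out ≈ 2.28 V

R2 ‖ R_L = (60.7 × 798)/(60.7 + 798) = 56.41 Ω.
Now apply the divider: V_out = 5.45 × 0.4191 = 2.284 V.
(Unloaded it would be 2.38 V; the load pulls it down.)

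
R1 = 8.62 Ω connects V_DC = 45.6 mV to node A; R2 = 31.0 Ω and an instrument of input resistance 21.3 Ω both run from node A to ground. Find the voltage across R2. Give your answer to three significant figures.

V_out ≈ 27.1 mV

R2 ‖ R_L = (31.0 × 21.3)/(31.0 + 21.3) = 12.63 Ω.
Now apply the divider: V_out = 45.6 × 0.5943 = 27.10 mV.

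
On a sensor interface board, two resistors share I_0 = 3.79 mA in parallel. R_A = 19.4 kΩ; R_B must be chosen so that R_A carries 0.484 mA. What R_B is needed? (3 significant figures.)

Two-branch current divider: I_A = I_0 · R_B/(R_A + R_B).
0.484/3.79 = R_B/(R_A + R_B) → R_B = R_A · (0.1277)/(1 − 0.1277) = 19.4 × 0.1464 = 2.840 kΩ.

R_B ≈ 2.84 kΩ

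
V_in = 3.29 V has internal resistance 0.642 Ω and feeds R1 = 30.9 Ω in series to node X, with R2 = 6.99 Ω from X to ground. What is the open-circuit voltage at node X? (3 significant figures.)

R1' = 0.642 + 30.9 = 31.54 Ω (source resistance + R1).
Open-circuit (no load on X): V_th = V_in · R2/(R1' + R2) = 3.29 × 6.99/(31.54 + 6.99) = 0.5968 V.

V_th ≈ 0.597 V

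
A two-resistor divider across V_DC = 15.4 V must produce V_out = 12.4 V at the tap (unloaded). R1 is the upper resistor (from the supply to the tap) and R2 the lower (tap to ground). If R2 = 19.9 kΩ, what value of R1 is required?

R1 ≈ 4.81 kΩ

The divider ratio is R2/(R1+R2) = 12.4/15.4 = 0.8052.
R1 = R2·(1/k − 1) = 19.9 × 0.2419 = 4.815 kΩ.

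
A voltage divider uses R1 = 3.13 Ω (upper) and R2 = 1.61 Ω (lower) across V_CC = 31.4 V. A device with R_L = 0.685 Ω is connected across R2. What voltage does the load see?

First combine the lower leg with the load: R2 ‖ R_L = 0.4805 Ω.
Then V_out = V_CC · R2'/(R1 + R2') = 31.4 × 0.4805/3.611 = 4.179 V.
(Unloaded it would be 10.7 V; the load pulls it down.)

V_out ≈ 4.18 V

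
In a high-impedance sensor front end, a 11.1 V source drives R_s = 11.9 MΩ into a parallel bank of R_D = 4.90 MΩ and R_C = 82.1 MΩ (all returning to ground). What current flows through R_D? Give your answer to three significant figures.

I ≈ 0.634 µA

Equivalent of the parallel group: R_p = 4.624 MΩ.
V_A = 11.1 × 4.624/16.52 = 3.106 V.
I(R_D) = V_A / R_D = 3.106/4.90 = 0.6339 µA.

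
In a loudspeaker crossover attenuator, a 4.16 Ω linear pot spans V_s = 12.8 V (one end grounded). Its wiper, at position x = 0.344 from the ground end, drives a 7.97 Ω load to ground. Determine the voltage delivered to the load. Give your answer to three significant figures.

V_out ≈ 3.94 V

Lower segment x·R_p = 1.431 Ω; upper segment (1−x)·R_p = 2.729 Ω.
R_L loads the lower segment: effective lower R = 1.213 Ω.
Loaded-divider output: V_out = 12.8 × 0.3078 = 3.939 V.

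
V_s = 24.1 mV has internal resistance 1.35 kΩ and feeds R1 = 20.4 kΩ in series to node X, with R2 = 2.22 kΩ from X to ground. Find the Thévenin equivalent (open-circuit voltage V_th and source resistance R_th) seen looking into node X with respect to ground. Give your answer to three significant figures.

V_th ≈ 2.23 mV, R_th ≈ 2.01 kΩ

R1' = 1.35 + 20.4 = 21.75 kΩ (source resistance + R1).
V_th is the unloaded tap voltage: V_s · R2/(R1'+R2) = 24.1 × 0.09262 = 2.232 mV.
Zeroing V_s shorts the top of R1' to ground, so R_th = R1' ‖ R2 = 2.014 kΩ.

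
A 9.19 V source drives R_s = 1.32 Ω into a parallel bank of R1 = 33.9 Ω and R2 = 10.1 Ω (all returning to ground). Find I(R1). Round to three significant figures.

I ≈ 0.232 A

Equivalent of the parallel group: R_p = 7.782 Ω.
V_A = 9.19 × 7.782/9.102 = 7.857 V.
Branch current I = V_A/R1 = 7.857/33.9 = 0.2318 A.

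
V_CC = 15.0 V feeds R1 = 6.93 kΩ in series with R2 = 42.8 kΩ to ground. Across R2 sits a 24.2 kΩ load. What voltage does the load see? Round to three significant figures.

First combine the lower leg with the load: R2 ‖ R_L = 15.46 kΩ.
Now apply the divider: V_out = 15.0 × 0.6905 = 10.36 V.

V_out ≈ 10.4 V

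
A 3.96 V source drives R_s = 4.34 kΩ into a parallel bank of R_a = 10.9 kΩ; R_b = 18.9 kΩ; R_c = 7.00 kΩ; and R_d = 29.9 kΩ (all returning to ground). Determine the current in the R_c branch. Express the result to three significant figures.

Parallel bank: R_p = 1/(1/10.9 + 1/18.9 + 1/7.00 + 1/29.9) = 3.116 kΩ.
Node voltage V_A = V_DC · R_p/(R_s + R_p) = 3.96 × 0.4179 = 1.655 V.
I(R_c) = V_A / R_c = 1.655/7.00 = 0.2364 mA.
(Equivalently: I_total = 0.5311 mA, then current-divider fraction G_k/ΣG = 0.4451.)

I ≈ 0.236 mA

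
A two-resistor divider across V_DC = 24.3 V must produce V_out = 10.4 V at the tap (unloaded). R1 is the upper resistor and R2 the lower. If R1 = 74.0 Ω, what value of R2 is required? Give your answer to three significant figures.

R2 ≈ 55.4 Ω

V_out/V_DC = R2/(R1+R2) = 0.4280.
Rearranging, R2 = R1·k/(1−k) = 74.0 × 0.7482 = 55.37 Ω.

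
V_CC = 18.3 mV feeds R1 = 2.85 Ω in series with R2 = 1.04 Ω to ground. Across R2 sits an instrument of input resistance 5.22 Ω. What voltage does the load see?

V_out ≈ 4.27 mV

First combine the lower leg with the load: R2 ‖ R_L = 0.8672 Ω.
Voltage divider with the loaded lower leg: V_out = 18.3 × 0.8672/(2.85 + 0.8672) = 18.3 × 0.2333 = 4.269 mV.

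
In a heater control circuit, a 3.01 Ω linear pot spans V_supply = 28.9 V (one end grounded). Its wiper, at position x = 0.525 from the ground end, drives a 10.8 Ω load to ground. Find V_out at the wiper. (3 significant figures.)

The pot divides into 1.430 Ω above the wiper and 1.580 Ω below.
Lower segment in parallel with the load: 1.580 ‖ 10.8 = 1.379 Ω.
Then V_out = V_supply · 1.379/(1.430 + 1.379) = 14.19 V.
(Unloaded: V_out = x·V_supply = 15.2 V.)

V_out ≈ 14.2 V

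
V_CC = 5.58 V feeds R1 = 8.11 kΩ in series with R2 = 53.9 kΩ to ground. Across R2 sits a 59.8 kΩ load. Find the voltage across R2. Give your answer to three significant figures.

V_out ≈ 4.34 V

R2 ‖ R_L = (53.9 × 59.8)/(53.9 + 59.8) = 28.35 kΩ.
Then V_out = V_CC · R2'/(R1 + R2') = 5.58 × 28.35/36.46 = 4.339 V.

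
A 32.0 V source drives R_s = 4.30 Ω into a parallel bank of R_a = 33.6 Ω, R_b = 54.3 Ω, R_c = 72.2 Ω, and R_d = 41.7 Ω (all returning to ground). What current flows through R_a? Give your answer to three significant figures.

Equivalent of the parallel group: R_p = 11.63 Ω.
Node voltage V_A = V_supply · R_p/(R_s + R_p) = 32.0 × 0.7300 = 23.36 V.
I(R_a) = V_A / R_a = 23.36/33.6 = 0.6952 A.
(Equivalently: I_total = 2.009 A, then current-divider fraction G_k/ΣG = 0.3460.)

I ≈ 0.695 A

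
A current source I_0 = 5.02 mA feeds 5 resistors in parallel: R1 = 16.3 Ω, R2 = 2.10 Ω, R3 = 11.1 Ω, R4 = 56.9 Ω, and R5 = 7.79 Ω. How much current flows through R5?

Conductances: ΣG = 1/16.3 + 1/2.10 + 1/11.1 + 1/56.9 + 1/7.79 = 0.7736 (1/Ω).
By the current-divider rule, I = I_0 · G_k/ΣG = 5.02 × 0.1659 = 0.8330 mA.

I ≈ 0.833 mA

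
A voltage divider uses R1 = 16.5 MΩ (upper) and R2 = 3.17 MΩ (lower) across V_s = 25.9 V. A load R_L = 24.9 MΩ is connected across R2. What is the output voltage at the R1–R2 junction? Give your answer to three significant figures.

First combine the lower leg with the load: R2 ‖ R_L = 2.812 MΩ.
Then V_out = V_s · R2'/(R1 + R2') = 25.9 × 2.812/19.31 = 3.771 V.

V_out ≈ 3.77 V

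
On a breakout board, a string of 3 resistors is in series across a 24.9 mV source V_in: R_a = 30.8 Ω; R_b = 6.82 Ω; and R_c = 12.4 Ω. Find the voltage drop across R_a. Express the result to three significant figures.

Series total: ΣR = 30.8 + 6.82 + 12.4 = 50.02 Ω.
V = V_in · R/ΣR = 24.9 × 0.6158 = 15.33 mV.

V ≈ 15.3 mV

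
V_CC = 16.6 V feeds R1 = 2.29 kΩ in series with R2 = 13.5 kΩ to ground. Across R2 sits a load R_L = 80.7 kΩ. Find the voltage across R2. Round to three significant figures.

The load sits in parallel with R2, giving an effective lower resistance R2' = R2·R_L/(R2+R_L) = 11.57 kΩ.
Voltage divider with the loaded lower leg: V_out = 16.6 × 11.57/(2.29 + 11.57) = 16.6 × 0.8347 = 13.86 V.
(Unloaded it would be 14.2 V; the load pulls it down.)

V_out ≈ 13.9 V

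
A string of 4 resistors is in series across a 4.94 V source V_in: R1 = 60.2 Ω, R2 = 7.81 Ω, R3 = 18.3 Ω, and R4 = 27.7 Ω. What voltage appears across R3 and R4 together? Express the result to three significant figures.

Total series resistance ΣR = 60.2 + 7.81 + 18.3 + 27.7 = 114.0 Ω.
R_{R3..R4} = 18.3 + 27.7 = 46.00 Ω.
By the voltage-divider rule, V = 4.94 × 46.00/114.0 = 1.993 V.

V ≈ 1.99 V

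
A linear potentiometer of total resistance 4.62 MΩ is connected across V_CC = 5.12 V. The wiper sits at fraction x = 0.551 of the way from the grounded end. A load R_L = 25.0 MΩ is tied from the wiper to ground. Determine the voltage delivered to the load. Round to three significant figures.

Split the track: R_lower = x·R_p = 2.546 MΩ, R_upper = (1−x)·R_p = 2.074 MΩ.
(x·R_p) ‖ R_L = 2.310 MΩ.
V_out = 5.12 × 2.310/(2.074 + 2.310) = 2.698 V.
(Unloaded: V_out = x·V_CC = 2.82 V.)

V_out ≈ 2.70 V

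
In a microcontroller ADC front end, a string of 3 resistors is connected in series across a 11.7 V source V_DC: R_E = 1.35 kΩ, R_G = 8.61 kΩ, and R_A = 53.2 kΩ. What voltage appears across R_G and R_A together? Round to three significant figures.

V ≈ 11.4 V

Series total: ΣR = 1.35 + 8.61 + 53.2 = 63.16 kΩ.
R_{R_G..R_A} = 8.61 + 53.2 = 61.81 kΩ.
V = V_DC · R/ΣR = 11.7 × 0.9786 = 11.45 V.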